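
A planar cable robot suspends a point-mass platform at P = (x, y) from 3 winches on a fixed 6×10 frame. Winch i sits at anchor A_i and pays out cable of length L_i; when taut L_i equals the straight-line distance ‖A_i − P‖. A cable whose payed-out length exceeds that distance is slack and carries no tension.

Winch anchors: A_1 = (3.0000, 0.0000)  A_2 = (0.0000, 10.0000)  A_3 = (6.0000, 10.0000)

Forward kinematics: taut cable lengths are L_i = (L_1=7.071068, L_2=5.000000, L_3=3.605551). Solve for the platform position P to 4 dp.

(4.0000, 7.0000)

circle eqns → linear via eq_j − eq_1; set q_j = A_j·A_j − L_j²
q_1 = 9.0000+0.0000−50.0000 = -41.0000
6.0000·x − 20.0000·y = q_1−q_2 = -116.0000
-6.0000·x − 20.0000·y = q_1−q_3 = -164.0000
solve first two rows → x=4.0000, y=7.0000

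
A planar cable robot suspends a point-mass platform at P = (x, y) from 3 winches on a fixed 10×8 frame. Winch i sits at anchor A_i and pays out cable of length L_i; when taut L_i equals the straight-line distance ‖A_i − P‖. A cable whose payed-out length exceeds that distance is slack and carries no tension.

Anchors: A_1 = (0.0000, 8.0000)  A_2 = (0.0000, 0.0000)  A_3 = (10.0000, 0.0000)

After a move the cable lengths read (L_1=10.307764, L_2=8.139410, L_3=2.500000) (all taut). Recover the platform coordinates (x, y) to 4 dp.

expand ‖A_i−P‖²=L_i² and subtract eq 1 (c_i ≔ ‖A_i‖²−L_i²)
c_1 = 0.0000+64.0000−106.2500 = -42.2500
eq1−eq2 → [0.0000  16.0000]·P = 24.0000
eq1−eq3 → [-20.0000  16.0000]·P = -136.0000
2×2 solve → P = (8.0000, 1.5000)

(8.0000, 1.5000)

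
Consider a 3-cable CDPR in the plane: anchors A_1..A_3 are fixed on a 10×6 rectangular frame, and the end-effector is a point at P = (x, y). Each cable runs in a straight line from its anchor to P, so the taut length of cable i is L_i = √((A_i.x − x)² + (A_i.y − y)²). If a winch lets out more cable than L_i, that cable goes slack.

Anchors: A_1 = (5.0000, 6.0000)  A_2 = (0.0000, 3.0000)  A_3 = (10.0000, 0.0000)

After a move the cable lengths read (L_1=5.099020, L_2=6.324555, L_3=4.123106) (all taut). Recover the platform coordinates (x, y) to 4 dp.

circle eqns → linear via eq_j − eq_1; set q_j = A_j·A_j − L_j²
q_1 = 25.0000+36.0000−26.0000 = 35.0000
10.0000·x + 6.0000·y = q_1−q_2 = 66.0000
-10.0000·x + 12.0000·y = q_1−q_3 = -48.0000
solve first two rows → x=6.0000, y=1.0000

(6.0000, 1.0000)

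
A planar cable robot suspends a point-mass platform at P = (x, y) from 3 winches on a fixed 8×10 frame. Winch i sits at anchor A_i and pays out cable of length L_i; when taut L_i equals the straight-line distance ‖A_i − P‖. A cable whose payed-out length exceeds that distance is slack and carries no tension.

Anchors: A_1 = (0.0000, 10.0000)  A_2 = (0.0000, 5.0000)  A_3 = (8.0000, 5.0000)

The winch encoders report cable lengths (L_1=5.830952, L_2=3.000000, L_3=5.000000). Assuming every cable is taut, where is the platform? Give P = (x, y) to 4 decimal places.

expand ‖A_i−P‖²=L_i² and subtract eq 1 (c_i ≔ ‖A_i‖²−L_i²)
c_1 = 0.0000+100.0000−34.0000 = 66.0000
eq1−eq2 → [0.0000  10.0000]·P = 50.0000
eq1−eq3 → [-16.0000  10.0000]·P = 2.0000
2×2 solve → P = (3.0000, 5.0000)

(3.0000, 5.0000)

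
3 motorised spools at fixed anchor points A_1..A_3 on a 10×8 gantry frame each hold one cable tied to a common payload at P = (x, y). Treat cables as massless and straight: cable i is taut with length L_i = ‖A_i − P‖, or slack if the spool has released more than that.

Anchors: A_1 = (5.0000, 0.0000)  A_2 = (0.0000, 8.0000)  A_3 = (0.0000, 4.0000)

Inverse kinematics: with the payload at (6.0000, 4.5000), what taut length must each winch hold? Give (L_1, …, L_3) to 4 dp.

cable 1: Δx=-1.0000, Δy=-4.5000; L_1 = √(Δx²+Δy²) = 4.6098
cable 2: Δx=-6.0000, Δy=3.5000; L_2 = √(Δx²+Δy²) = 6.9462
cable 3: Δx=-6.0000, Δy=-0.5000; L_3 = √(Δx²+Δy²) = 6.0208

(4.6098, 6.9462, 6.0208)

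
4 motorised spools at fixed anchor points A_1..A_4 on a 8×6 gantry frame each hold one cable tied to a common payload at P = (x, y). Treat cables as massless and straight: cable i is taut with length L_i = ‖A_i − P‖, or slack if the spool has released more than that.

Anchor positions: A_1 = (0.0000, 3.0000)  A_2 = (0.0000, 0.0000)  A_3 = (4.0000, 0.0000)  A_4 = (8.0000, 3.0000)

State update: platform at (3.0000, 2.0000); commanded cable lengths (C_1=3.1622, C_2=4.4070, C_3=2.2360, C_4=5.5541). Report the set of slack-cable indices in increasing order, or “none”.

2, 4

i=1: geometric 3.1623 vs commanded 3.1622 ⇒ taut
i=2: geometric 3.6056 vs commanded 4.4070 ⇒ slack
i=3: geometric 2.2361 vs commanded 2.2360 ⇒ taut
i=4: geometric 5.0990 vs commanded 5.5541 ⇒ slack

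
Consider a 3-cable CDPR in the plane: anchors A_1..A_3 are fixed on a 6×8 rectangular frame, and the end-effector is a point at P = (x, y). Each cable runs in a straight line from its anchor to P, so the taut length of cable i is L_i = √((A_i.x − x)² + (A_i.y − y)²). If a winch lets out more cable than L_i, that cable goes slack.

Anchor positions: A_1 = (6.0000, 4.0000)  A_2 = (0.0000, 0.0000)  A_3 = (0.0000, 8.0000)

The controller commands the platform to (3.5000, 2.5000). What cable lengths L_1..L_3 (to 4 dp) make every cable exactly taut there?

cable 1: Δx=2.5000, Δy=1.5000; L_1 = √(Δx²+Δy²) = 2.9155
cable 2: Δx=-3.5000, Δy=-2.5000; L_2 = √(Δx²+Δy²) = 4.3012
cable 3: Δx=-3.5000, Δy=5.5000; L_3 = √(Δx²+Δy²) = 6.5192

(2.9155, 4.3012, 6.5192)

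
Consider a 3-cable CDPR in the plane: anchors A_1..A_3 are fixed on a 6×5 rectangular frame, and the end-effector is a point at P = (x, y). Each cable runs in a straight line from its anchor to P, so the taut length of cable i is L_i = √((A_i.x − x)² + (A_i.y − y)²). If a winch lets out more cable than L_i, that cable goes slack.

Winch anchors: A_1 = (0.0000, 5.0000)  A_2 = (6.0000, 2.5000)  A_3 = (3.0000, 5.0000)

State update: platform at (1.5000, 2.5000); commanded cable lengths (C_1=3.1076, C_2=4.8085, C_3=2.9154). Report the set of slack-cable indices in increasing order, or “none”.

1, 2

cable 1: √((-1.5000)²+(2.5000)²)=2.9155, C_1=3.1076: slack
cable 2: √((4.5000)²+(0.0000)²)=4.5000, C_2=4.8085: slack
cable 3: √((1.5000)²+(2.5000)²)=2.9155, C_3=2.9154: taut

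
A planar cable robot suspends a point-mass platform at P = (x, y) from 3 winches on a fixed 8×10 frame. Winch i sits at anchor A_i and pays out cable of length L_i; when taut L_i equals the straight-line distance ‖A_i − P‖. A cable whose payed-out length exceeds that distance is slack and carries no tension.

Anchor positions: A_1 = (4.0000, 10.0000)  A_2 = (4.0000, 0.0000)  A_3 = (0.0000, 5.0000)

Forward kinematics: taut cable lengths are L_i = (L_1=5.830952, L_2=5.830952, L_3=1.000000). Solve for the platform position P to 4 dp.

(1.0000, 5.0000)

each cable: (A_i−P)·(A_i−P) = L_i²; let k_i = ‖A_i‖²−L_i²
k_1 = 16.0000+100.0000−34.0000 = 82.0000
row 1: 0.0000x + 20.0000y = 100.0000  (k_2=-18.0000)
row 2: 8.0000x + 10.0000y = 58.0000  (k_3=24.0000)
Cramer on rows 1–2 → x = 1.0000, y = 5.0000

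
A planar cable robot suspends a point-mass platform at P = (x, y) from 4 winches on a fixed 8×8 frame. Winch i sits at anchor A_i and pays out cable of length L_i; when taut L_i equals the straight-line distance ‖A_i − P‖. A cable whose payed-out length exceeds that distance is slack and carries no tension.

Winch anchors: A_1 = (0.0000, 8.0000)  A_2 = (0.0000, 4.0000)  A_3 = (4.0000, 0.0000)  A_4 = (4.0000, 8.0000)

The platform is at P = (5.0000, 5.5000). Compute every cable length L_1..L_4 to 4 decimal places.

L_1: Δ = A_1−P = (-5.0000, 2.5000) → ‖Δ‖ = √31.2500 = 5.5902
L_2: Δ = A_2−P = (-5.0000, -1.5000) → ‖Δ‖ = √27.2500 = 5.2202
L_3: Δ = A_3−P = (-1.0000, -5.5000) → ‖Δ‖ = √31.2500 = 5.5902
L_4: Δ = A_4−P = (-1.0000, 2.5000) → ‖Δ‖ = √7.2500 = 2.6926

(5.5902, 5.2202, 5.5902, 2.6926)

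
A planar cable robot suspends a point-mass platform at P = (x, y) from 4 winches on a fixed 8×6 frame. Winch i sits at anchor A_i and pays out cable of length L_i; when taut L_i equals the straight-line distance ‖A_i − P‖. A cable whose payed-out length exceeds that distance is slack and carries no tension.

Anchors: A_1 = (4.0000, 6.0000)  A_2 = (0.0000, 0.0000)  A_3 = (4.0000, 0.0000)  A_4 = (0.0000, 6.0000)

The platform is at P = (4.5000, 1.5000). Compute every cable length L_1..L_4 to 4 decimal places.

(4.5277, 4.7434, 1.5811, 6.3640)

L_1 = √((4.0000−4.5000)² + (6.0000−1.5000)²) = 4.5277
L_2 = √((0.0000−4.5000)² + (0.0000−1.5000)²) = 4.7434
L_3 = √((4.0000−4.5000)² + (0.0000−1.5000)²) = 1.5811
L_4 = √((0.0000−4.5000)² + (6.0000−1.5000)²) = 6.3640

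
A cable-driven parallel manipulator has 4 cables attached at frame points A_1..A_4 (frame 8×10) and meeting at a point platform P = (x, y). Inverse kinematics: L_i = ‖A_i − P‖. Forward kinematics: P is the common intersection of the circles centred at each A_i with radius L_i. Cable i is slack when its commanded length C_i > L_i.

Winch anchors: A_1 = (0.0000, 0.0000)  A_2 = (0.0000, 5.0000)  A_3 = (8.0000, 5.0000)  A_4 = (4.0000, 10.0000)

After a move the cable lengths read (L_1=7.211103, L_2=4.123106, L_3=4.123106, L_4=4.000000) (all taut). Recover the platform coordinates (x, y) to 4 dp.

each cable: (A_i−P)·(A_i−P) = L_i²; let q_i = ‖A_i‖²−L_i²
q_1 = 0.0000+0.0000−52.0000 = -52.0000
row 1: 0.0000x − 10.0000y = -60.0000  (q_2=8.0000)
row 2: -16.0000x − 10.0000y = -124.0000  (q_3=72.0000)
row 3: -8.0000x − 20.0000y = -152.0000  (q_4=100.0000)
Cramer on rows 1–2 → x = 4.0000, y = 6.0000
check cable 4: ‖A_4−P‖² = 16.0000 ≈ L_4² = 16.0000 ✓

(4.0000, 6.0000)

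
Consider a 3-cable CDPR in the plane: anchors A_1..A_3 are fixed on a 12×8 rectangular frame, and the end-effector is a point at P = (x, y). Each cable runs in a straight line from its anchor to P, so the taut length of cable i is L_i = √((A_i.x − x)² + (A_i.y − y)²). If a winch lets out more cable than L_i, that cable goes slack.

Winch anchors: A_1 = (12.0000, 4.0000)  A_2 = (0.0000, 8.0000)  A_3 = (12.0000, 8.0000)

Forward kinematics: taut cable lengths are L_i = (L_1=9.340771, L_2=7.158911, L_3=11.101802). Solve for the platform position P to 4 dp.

(3.0000, 1.5000)

each cable: (A_i−P)·(A_i−P) = L_i²; let c_i = ‖A_i‖²−L_i²
c_1 = 144.0000+16.0000−87.2500 = 72.7500
row 1: 24.0000x − 8.0000y = 60.0000  (c_2=12.7500)
row 2: 0.0000x − 8.0000y = -12.0000  (c_3=84.7500)
Cramer on rows 1–2 → x = 3.0000, y = 1.5000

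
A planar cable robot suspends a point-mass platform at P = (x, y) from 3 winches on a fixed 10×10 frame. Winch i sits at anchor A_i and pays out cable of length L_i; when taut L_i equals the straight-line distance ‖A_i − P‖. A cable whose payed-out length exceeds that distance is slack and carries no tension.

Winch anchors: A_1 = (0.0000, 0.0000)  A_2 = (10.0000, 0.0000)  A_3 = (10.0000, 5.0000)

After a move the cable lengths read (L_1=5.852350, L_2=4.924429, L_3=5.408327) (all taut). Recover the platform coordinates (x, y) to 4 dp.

each cable: (A_i−P)·(A_i−P) = L_i²; let c_i = ‖A_i‖²−L_i²
c_1 = 0.0000+0.0000−34.2500 = -34.2500
row 1: -20.0000x + 0.0000y = -110.0000  (c_2=75.7500)
row 2: -20.0000x − 10.0000y = -130.0000  (c_3=95.7500)
Cramer on rows 1–2 → x = 5.5000, y = 2.0000

(5.5000, 2.0000)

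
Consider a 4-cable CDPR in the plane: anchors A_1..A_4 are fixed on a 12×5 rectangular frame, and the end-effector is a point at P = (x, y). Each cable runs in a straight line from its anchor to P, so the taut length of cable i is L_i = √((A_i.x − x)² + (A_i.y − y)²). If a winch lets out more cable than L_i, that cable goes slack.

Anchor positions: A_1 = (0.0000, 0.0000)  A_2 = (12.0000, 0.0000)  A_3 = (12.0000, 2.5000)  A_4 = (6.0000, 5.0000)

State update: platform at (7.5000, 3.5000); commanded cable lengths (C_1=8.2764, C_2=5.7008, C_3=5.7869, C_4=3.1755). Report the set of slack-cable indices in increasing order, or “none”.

3, 4

cable 1: √((-7.5000)²+(-3.5000)²)=8.2765, C_1=8.2764: taut
cable 2: √((4.5000)²+(-3.5000)²)=5.7009, C_2=5.7008: taut
cable 3: √((4.5000)²+(-1.0000)²)=4.6098, C_3=5.7869: slack
cable 4: √((-1.5000)²+(1.5000)²)=2.1213, C_4=3.1755: slack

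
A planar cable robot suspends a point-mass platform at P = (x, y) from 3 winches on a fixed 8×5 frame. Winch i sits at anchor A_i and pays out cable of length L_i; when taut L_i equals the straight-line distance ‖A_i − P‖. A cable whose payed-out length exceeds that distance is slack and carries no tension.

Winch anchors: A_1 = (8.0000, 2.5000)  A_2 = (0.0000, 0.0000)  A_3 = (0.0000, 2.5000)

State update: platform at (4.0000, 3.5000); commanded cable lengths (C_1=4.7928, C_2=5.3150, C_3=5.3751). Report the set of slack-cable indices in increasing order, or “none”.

1, 3

cable 1: L_1 = ‖A_1−P‖ = 4.1231;  C_1 = 4.7928 → slack
cable 2: L_2 = ‖A_2−P‖ = 5.3151;  C_2 = 5.3150 → taut
cable 3: L_3 = ‖A_3−P‖ = 4.1231;  C_3 = 5.3751 → slack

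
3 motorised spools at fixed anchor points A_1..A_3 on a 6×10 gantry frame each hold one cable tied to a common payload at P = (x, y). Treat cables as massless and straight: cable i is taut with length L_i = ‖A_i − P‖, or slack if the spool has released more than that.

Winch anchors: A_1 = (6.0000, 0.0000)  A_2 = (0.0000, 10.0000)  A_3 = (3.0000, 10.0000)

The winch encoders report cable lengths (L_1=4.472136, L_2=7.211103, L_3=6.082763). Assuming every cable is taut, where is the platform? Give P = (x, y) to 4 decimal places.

(4.0000, 4.0000)

circle eqns → linear via eq_j − eq_1; set c_j = A_j·A_j − L_j²
c_1 = 36.0000+0.0000−20.0000 = 16.0000
12.0000·x − 20.0000·y = c_1−c_2 = -32.0000
6.0000·x − 20.0000·y = c_1−c_3 = -56.0000
solve first two rows → x=4.0000, y=4.0000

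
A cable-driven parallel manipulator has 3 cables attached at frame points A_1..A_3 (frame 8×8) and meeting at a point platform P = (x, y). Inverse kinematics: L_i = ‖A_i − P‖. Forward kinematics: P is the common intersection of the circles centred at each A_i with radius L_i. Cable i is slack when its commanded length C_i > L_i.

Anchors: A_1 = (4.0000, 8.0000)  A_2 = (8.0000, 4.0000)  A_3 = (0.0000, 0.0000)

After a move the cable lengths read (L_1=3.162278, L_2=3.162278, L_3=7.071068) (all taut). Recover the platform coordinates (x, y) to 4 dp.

(5.0000, 5.0000)

circle eqns → linear via eq_j − eq_1; set c_j = A_j·A_j − L_j²
c_1 = 16.0000+64.0000−10.0000 = 70.0000
-8.0000·x + 8.0000·y = c_1−c_2 = 0.0000
8.0000·x + 16.0000·y = c_1−c_3 = 120.0000
solve first two rows → x=5.0000, y=5.0000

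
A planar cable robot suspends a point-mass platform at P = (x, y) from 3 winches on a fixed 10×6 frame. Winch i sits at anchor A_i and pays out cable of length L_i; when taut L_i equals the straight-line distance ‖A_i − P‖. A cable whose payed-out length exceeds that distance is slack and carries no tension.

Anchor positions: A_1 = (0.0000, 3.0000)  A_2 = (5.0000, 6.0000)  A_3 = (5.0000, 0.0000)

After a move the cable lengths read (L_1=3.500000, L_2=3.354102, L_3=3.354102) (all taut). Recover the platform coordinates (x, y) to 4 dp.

(3.5000, 3.0000)

circle eqns → linear via eq_j − eq_1; set k_j = A_j·A_j − L_j²
k_1 = 0.0000+9.0000−12.2500 = -3.2500
-10.0000·x − 6.0000·y = k_1−k_2 = -53.0000
-10.0000·x + 6.0000·y = k_1−k_3 = -17.0000
solve first two rows → x=3.5000, y=3.0000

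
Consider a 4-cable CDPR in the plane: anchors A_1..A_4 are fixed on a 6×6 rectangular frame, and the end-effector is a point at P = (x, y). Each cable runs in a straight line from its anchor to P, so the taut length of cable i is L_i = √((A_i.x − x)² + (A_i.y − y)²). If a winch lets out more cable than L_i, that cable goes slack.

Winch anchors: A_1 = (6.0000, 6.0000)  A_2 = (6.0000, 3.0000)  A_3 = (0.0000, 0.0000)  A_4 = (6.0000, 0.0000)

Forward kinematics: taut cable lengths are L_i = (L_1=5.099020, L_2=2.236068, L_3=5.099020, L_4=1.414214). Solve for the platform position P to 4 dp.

(5.0000, 1.0000)

expand ‖A_i−P‖²=L_i² and subtract eq 1 (k_i ≔ ‖A_i‖²−L_i²)
k_1 = 36.0000+36.0000−26.0000 = 46.0000
eq1−eq2 → [0.0000  6.0000]·P = 6.0000
eq1−eq3 → [12.0000  12.0000]·P = 72.0000
eq1−eq4 → [0.0000  12.0000]·P = 12.0000
2×2 solve → P = (5.0000, 1.0000)
check cable 4: ‖A_4−P‖² = 2.0000 ≈ L_4² = 2.0000 ✓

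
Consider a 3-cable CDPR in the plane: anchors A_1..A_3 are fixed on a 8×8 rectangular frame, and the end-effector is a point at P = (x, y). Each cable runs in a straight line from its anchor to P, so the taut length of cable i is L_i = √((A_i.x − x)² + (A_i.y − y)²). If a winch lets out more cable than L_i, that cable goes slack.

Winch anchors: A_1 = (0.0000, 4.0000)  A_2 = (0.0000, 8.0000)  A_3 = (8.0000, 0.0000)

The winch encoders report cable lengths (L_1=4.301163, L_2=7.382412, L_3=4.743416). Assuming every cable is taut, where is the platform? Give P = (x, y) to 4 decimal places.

(3.5000, 1.5000)

expand ‖A_i−P‖²=L_i² and subtract eq 1 (c_i ≔ ‖A_i‖²−L_i²)
c_1 = 0.0000+16.0000−18.5000 = -2.5000
eq1−eq2 → [0.0000  -8.0000]·P = -12.0000
eq1−eq3 → [-16.0000  8.0000]·P = -44.0000
2×2 solve → P = (3.5000, 1.5000)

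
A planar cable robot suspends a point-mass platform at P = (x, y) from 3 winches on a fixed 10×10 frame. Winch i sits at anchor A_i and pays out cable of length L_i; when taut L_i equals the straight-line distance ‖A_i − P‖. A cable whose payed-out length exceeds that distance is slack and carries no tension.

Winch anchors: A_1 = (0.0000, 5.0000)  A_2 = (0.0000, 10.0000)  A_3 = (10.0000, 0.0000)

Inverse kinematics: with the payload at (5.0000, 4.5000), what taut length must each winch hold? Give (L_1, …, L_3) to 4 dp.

(5.0249, 7.4330, 6.7268)

L_1: Δ = A_1−P = (-5.0000, 0.5000) → ‖Δ‖ = √25.2500 = 5.0249
L_2: Δ = A_2−P = (-5.0000, 5.5000) → ‖Δ‖ = √55.2500 = 7.4330
L_3: Δ = A_3−P = (5.0000, -4.5000) → ‖Δ‖ = √45.2500 = 6.7268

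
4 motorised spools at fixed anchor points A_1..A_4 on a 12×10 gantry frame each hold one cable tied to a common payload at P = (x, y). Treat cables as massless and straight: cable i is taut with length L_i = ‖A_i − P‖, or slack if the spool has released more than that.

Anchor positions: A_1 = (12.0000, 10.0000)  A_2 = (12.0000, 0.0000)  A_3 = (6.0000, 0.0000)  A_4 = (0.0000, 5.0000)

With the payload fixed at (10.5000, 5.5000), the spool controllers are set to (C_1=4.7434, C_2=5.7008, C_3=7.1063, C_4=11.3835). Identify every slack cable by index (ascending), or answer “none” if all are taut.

cable 1: L_1 = ‖A_1−P‖ = 4.7434;  C_1 = 4.7434 → taut
cable 2: L_2 = ‖A_2−P‖ = 5.7009;  C_2 = 5.7008 → taut
cable 3: L_3 = ‖A_3−P‖ = 7.1063;  C_3 = 7.1063 → taut
cable 4: L_4 = ‖A_4−P‖ = 10.5119;  C_4 = 11.3835 → slack

4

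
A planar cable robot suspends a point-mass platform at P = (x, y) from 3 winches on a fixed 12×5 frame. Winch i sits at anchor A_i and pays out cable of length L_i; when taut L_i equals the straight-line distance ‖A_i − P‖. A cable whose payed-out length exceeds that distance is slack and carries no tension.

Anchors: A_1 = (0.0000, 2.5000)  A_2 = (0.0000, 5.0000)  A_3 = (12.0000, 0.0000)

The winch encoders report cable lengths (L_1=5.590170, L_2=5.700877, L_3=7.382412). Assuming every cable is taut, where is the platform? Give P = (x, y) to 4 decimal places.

each cable: (A_i−P)·(A_i−P) = L_i²; let k_i = ‖A_i‖²−L_i²
k_1 = 0.0000+6.2500−31.2500 = -25.0000
row 1: 0.0000x − 5.0000y = -17.5000  (k_2=-7.5000)
row 2: -24.0000x + 5.0000y = -114.5000  (k_3=89.5000)
Cramer on rows 1–2 → x = 5.5000, y = 3.5000

(5.5000, 3.5000)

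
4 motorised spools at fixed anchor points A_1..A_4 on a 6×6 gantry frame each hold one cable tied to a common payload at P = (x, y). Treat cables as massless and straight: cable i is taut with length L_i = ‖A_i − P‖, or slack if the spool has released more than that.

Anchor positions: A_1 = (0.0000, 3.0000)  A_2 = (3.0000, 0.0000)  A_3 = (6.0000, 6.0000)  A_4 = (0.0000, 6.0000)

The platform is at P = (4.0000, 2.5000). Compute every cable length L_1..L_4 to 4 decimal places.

L_1 = √((0.0000−4.0000)² + (3.0000−2.5000)²) = 4.0311
L_2 = √((3.0000−4.0000)² + (0.0000−2.5000)²) = 2.6926
L_3 = √((6.0000−4.0000)² + (6.0000−2.5000)²) = 4.0311
L_4 = √((0.0000−4.0000)² + (6.0000−2.5000)²) = 5.3151

(4.0311, 2.6926, 4.0311, 5.3151)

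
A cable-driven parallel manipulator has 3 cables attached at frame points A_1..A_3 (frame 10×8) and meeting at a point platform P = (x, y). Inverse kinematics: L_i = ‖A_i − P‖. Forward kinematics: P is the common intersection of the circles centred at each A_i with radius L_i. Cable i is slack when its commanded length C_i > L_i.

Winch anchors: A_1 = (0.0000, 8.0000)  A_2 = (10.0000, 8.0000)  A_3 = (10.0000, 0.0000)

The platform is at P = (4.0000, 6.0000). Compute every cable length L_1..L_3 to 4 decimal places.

cable 1: Δx=-4.0000, Δy=2.0000; L_1 = √(Δx²+Δy²) = 4.4721
cable 2: Δx=6.0000, Δy=2.0000; L_2 = √(Δx²+Δy²) = 6.3246
cable 3: Δx=6.0000, Δy=-6.0000; L_3 = √(Δx²+Δy²) = 8.4853

(4.4721, 6.3246, 8.4853)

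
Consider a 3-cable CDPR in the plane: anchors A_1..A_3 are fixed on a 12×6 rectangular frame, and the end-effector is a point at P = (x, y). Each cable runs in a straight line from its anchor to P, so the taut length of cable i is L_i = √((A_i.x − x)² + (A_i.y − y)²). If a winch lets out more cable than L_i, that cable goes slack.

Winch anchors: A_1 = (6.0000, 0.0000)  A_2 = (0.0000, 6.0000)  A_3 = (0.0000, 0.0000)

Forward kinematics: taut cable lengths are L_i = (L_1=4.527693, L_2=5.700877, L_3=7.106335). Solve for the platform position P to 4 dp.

expand ‖A_i−P‖²=L_i² and subtract eq 1 (c_i ≔ ‖A_i‖²−L_i²)
c_1 = 36.0000+0.0000−20.5000 = 15.5000
eq1−eq2 → [12.0000  -12.0000]·P = 12.0000
eq1−eq3 → [12.0000  0.0000]·P = 66.0000
2×2 solve → P = (5.5000, 4.5000)

(5.5000, 4.5000)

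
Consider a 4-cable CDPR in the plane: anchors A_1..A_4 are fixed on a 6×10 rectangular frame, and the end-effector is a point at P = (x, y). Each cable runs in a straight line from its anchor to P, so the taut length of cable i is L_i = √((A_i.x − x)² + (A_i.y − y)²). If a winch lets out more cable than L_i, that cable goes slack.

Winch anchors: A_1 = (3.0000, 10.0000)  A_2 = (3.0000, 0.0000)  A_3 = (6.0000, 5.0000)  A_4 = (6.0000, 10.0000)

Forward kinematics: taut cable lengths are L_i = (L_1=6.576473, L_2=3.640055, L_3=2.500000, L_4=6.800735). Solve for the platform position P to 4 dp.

expand ‖A_i−P‖²=L_i² and subtract eq 1 (c_i ≔ ‖A_i‖²−L_i²)
c_1 = 9.0000+100.0000−43.2500 = 65.7500
eq1−eq2 → [0.0000  20.0000]·P = 70.0000
eq1−eq3 → [-6.0000  10.0000]·P = 11.0000
eq1−eq4 → [-6.0000  0.0000]·P = -24.0000
2×2 solve → P = (4.0000, 3.5000)
check cable 4: ‖A_4−P‖² = 46.2500 ≈ L_4² = 46.2500 ✓

(4.0000, 3.5000)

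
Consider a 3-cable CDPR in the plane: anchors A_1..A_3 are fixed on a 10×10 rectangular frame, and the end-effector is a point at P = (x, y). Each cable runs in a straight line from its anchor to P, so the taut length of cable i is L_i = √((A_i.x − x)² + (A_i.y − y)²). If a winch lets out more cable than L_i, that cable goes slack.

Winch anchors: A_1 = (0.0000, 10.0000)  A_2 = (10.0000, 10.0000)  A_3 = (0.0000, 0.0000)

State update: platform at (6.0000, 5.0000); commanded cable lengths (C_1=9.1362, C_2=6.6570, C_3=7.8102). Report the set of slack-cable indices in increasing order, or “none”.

cable 1: L_1 = ‖A_1−P‖ = 7.8102;  C_1 = 9.1362 → slack
cable 2: L_2 = ‖A_2−P‖ = 6.4031;  C_2 = 6.6570 → slack
cable 3: L_3 = ‖A_3−P‖ = 7.8102;  C_3 = 7.8102 → taut

1, 2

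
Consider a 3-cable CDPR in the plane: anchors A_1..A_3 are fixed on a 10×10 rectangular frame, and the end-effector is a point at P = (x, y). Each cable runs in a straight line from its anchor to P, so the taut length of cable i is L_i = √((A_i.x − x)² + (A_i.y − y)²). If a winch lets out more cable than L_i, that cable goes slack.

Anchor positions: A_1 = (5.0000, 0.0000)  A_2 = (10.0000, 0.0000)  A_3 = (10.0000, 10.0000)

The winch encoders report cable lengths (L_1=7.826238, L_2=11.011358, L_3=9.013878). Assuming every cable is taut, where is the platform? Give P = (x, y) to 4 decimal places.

(1.5000, 7.0000)

circle eqns → linear via eq_j − eq_1; set c_j = A_j·A_j − L_j²
c_1 = 25.0000+0.0000−61.2500 = -36.2500
-10.0000·x + 0.0000·y = c_1−c_2 = -15.0000
-10.0000·x − 20.0000·y = c_1−c_3 = -155.0000
solve first two rows → x=1.5000, y=7.0000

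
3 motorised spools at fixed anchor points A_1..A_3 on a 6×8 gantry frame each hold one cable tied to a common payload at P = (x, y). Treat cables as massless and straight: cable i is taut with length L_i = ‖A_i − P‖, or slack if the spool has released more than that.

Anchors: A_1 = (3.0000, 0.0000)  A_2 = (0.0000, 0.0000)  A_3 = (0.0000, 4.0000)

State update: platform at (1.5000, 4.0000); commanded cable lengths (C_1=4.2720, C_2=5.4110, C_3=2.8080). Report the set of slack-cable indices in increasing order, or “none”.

i=1: geometric 4.2720 vs commanded 4.2720 ⇒ taut
i=2: geometric 4.2720 vs commanded 5.4110 ⇒ slack
i=3: geometric 1.5000 vs commanded 2.8080 ⇒ slack

2, 3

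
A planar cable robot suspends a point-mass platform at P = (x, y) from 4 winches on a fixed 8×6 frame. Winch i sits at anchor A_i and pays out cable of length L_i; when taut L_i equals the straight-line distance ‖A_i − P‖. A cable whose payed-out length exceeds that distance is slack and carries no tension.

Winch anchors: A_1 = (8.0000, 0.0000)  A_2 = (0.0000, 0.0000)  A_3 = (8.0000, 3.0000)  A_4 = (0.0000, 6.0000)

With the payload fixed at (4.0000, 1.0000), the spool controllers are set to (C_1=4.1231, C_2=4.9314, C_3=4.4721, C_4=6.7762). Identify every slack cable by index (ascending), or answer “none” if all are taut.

2, 4

i=1: geometric 4.1231 vs commanded 4.1231 ⇒ taut
i=2: geometric 4.1231 vs commanded 4.9314 ⇒ slack
i=3: geometric 4.4721 vs commanded 4.4721 ⇒ taut
i=4: geometric 6.4031 vs commanded 6.7762 ⇒ slack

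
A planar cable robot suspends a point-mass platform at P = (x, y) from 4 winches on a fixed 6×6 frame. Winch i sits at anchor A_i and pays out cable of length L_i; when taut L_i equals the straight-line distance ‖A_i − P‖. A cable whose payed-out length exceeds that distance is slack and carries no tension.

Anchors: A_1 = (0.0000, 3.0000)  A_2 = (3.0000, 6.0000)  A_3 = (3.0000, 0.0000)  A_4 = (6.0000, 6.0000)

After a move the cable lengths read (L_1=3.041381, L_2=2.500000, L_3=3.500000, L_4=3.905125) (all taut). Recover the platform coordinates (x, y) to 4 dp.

(3.0000, 3.5000)

circle eqns → linear via eq_j − eq_1; set k_j = A_j·A_j − L_j²
k_1 = 0.0000+9.0000−9.2500 = -0.2500
-6.0000·x − 6.0000·y = k_1−k_2 = -39.0000
-6.0000·x + 6.0000·y = k_1−k_3 = 3.0000
-12.0000·x − 6.0000·y = k_1−k_4 = -57.0000
solve first two rows → x=3.0000, y=3.5000
check cable 4: ‖A_4−P‖² = 15.2500 ≈ L_4² = 15.2500 ✓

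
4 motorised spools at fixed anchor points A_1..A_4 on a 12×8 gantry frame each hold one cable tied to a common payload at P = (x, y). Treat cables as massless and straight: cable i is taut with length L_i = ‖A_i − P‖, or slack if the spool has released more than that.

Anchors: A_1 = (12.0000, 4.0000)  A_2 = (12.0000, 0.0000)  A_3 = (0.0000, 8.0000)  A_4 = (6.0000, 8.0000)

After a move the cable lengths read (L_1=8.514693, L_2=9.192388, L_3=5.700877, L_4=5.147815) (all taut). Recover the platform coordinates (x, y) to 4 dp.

circle eqns → linear via eq_j − eq_1; set q_j = A_j·A_j − L_j²
q_1 = 144.0000+16.0000−72.5000 = 87.5000
0.0000·x + 8.0000·y = q_1−q_2 = 28.0000
24.0000·x − 8.0000·y = q_1−q_3 = 56.0000
12.0000·x − 8.0000·y = q_1−q_4 = 14.0000
solve first two rows → x=3.5000, y=3.5000
check cable 4: ‖A_4−P‖² = 26.5000 ≈ L_4² = 26.5000 ✓

(3.5000, 3.5000)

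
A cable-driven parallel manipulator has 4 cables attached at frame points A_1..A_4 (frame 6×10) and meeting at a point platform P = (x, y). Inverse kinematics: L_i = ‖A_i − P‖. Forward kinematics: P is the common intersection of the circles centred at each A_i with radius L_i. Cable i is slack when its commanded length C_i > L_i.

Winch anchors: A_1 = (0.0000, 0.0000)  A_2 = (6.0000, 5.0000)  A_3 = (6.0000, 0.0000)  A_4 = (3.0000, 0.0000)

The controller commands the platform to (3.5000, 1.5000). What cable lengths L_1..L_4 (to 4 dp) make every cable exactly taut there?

(3.8079, 4.3012, 2.9155, 1.5811)

cable 1: Δx=-3.5000, Δy=-1.5000; L_1 = √(Δx²+Δy²) = 3.8079
cable 2: Δx=2.5000, Δy=3.5000; L_2 = √(Δx²+Δy²) = 4.3012
cable 3: Δx=2.5000, Δy=-1.5000; L_3 = √(Δx²+Δy²) = 2.9155
cable 4: Δx=-0.5000, Δy=-1.5000; L_4 = √(Δx²+Δy²) = 1.5811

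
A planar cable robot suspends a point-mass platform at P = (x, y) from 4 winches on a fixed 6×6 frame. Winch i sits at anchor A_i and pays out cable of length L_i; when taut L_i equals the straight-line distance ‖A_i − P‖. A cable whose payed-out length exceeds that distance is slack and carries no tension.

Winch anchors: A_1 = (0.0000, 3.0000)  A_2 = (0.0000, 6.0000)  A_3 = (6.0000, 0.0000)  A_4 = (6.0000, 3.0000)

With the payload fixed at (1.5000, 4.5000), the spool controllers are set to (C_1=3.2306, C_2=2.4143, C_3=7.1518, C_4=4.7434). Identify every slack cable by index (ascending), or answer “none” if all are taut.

cable 1: L_1 = ‖A_1−P‖ = 2.1213;  C_1 = 3.2306 → slack
cable 2: L_2 = ‖A_2−P‖ = 2.1213;  C_2 = 2.4143 → slack
cable 3: L_3 = ‖A_3−P‖ = 6.3640;  C_3 = 7.1518 → slack
cable 4: L_4 = ‖A_4−P‖ = 4.7434;  C_4 = 4.7434 → taut

1, 2, 3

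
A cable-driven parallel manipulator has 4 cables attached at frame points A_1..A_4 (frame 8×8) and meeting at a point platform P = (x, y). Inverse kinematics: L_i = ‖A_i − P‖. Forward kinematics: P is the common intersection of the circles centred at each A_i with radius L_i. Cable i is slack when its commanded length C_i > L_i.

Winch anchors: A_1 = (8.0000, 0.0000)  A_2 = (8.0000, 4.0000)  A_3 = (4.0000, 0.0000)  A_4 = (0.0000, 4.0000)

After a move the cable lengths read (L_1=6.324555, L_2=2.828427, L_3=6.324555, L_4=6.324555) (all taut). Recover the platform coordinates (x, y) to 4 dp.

(6.0000, 6.0000)

expand ‖A_i−P‖²=L_i² and subtract eq 1 (q_i ≔ ‖A_i‖²−L_i²)
q_1 = 64.0000+0.0000−40.0000 = 24.0000
eq1−eq2 → [0.0000  -8.0000]·P = -48.0000
eq1−eq3 → [8.0000  0.0000]·P = 48.0000
eq1−eq4 → [16.0000  -8.0000]·P = 48.0000
2×2 solve → P = (6.0000, 6.0000)
check cable 4: ‖A_4−P‖² = 40.0000 ≈ L_4² = 40.0000 ✓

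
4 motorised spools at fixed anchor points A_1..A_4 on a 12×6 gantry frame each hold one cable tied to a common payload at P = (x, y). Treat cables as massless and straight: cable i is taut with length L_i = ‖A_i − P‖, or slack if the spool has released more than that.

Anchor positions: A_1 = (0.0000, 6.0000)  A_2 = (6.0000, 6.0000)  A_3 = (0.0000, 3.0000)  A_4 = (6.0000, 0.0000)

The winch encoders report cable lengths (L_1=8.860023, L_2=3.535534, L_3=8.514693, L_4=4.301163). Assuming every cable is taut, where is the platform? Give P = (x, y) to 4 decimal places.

circle eqns → linear via eq_j − eq_1; set c_j = A_j·A_j − L_j²
c_1 = 0.0000+36.0000−78.5000 = -42.5000
-12.0000·x + 0.0000·y = c_1−c_2 = -102.0000
0.0000·x + 6.0000·y = c_1−c_3 = 21.0000
-12.0000·x + 12.0000·y = c_1−c_4 = -60.0000
solve first two rows → x=8.5000, y=3.5000
check cable 4: ‖A_4−P‖² = 18.5000 ≈ L_4² = 18.5000 ✓

(8.5000, 3.5000)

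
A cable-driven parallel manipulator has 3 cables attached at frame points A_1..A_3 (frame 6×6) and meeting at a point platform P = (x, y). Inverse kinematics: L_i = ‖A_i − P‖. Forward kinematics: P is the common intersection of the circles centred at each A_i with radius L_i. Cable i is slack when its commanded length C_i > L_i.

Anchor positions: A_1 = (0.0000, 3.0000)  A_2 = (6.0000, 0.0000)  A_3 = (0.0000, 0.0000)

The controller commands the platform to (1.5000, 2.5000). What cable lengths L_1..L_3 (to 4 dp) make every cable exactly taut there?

(1.5811, 5.1478, 2.9155)

L_1: Δ = A_1−P = (-1.5000, 0.5000) → ‖Δ‖ = √2.5000 = 1.5811
L_2: Δ = A_2−P = (4.5000, -2.5000) → ‖Δ‖ = √26.5000 = 5.1478
L_3: Δ = A_3−P = (-1.5000, -2.5000) → ‖Δ‖ = √8.5000 = 2.9155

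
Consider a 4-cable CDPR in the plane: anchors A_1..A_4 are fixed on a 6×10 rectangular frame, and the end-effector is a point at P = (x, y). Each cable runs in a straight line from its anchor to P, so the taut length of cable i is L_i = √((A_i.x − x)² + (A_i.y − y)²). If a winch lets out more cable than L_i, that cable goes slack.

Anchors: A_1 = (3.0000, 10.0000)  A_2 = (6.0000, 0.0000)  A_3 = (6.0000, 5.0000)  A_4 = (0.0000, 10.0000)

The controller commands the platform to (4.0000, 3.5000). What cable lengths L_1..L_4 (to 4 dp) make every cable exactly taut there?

L_1: Δ = A_1−P = (-1.0000, 6.5000) → ‖Δ‖ = √43.2500 = 6.5765
L_2: Δ = A_2−P = (2.0000, -3.5000) → ‖Δ‖ = √16.2500 = 4.0311
L_3: Δ = A_3−P = (2.0000, 1.5000) → ‖Δ‖ = √6.2500 = 2.5000
L_4: Δ = A_4−P = (-4.0000, 6.5000) → ‖Δ‖ = √58.2500 = 7.6322

(6.5765, 4.0311, 2.5000, 7.6322)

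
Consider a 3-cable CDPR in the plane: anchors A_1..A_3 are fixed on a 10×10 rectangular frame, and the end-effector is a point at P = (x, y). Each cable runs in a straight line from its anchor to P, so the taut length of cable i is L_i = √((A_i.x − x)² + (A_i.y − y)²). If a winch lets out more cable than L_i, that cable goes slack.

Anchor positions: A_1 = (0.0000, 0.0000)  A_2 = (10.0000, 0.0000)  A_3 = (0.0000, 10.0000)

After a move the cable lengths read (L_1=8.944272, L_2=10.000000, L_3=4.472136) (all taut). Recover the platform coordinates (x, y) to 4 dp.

expand ‖A_i−P‖²=L_i² and subtract eq 1 (q_i ≔ ‖A_i‖²−L_i²)
q_1 = 0.0000+0.0000−80.0000 = -80.0000
eq1−eq2 → [-20.0000  0.0000]·P = -80.0000
eq1−eq3 → [0.0000  -20.0000]·P = -160.0000
2×2 solve → P = (4.0000, 8.0000)

(4.0000, 8.0000)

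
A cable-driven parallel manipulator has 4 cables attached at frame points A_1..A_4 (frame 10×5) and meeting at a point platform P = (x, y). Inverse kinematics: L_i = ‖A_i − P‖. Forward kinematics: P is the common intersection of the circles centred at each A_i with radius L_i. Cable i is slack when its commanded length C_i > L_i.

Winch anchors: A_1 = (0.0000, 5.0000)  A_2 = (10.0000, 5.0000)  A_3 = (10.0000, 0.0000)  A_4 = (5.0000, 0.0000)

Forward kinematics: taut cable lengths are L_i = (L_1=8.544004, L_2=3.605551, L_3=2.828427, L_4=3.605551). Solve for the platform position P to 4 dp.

circle eqns → linear via eq_j − eq_1; set q_j = A_j·A_j − L_j²
q_1 = 0.0000+25.0000−73.0000 = -48.0000
-20.0000·x + 0.0000·y = q_1−q_2 = -160.0000
-20.0000·x + 10.0000·y = q_1−q_3 = -140.0000
-10.0000·x + 10.0000·y = q_1−q_4 = -60.0000
solve first two rows → x=8.0000, y=2.0000
check cable 4: ‖A_4−P‖² = 13.0000 ≈ L_4² = 13.0000 ✓

(8.0000, 2.0000)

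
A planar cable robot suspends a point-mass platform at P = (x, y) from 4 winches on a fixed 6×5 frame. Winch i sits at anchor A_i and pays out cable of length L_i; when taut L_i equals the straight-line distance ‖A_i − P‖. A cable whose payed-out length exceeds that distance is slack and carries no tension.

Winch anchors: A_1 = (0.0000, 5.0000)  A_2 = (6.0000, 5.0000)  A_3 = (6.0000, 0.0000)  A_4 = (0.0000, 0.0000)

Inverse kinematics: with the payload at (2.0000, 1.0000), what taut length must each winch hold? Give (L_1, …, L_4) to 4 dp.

L_1: Δ = A_1−P = (-2.0000, 4.0000) → ‖Δ‖ = √20.0000 = 4.4721
L_2: Δ = A_2−P = (4.0000, 4.0000) → ‖Δ‖ = √32.0000 = 5.6569
L_3: Δ = A_3−P = (4.0000, -1.0000) → ‖Δ‖ = √17.0000 = 4.1231
L_4: Δ = A_4−P = (-2.0000, -1.0000) → ‖Δ‖ = √5.0000 = 2.2361

(4.4721, 5.6569, 4.1231, 2.2361)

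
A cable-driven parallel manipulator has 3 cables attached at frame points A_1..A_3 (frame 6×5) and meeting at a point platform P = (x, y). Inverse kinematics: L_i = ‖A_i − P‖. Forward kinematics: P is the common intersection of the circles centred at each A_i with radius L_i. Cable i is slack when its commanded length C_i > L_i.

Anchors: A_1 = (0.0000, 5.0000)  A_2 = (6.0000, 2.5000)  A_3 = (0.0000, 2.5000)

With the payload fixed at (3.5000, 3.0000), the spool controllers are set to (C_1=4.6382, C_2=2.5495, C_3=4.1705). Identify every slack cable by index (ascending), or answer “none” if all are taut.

1, 3

cable 1: √((-3.5000)²+(2.0000)²)=4.0311, C_1=4.6382: slack
cable 2: √((2.5000)²+(-0.5000)²)=2.5495, C_2=2.5495: taut
cable 3: √((-3.5000)²+(-0.5000)²)=3.5355, C_3=4.1705: slack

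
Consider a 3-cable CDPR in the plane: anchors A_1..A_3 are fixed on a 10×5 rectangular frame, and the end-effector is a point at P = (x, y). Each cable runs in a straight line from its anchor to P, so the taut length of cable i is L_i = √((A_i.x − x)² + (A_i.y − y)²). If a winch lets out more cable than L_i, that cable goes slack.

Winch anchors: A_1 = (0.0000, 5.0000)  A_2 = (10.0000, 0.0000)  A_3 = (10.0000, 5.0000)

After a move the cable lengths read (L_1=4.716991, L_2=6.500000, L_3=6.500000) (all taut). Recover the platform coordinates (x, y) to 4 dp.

expand ‖A_i−P‖²=L_i² and subtract eq 1 (c_i ≔ ‖A_i‖²−L_i²)
c_1 = 0.0000+25.0000−22.2500 = 2.7500
eq1−eq2 → [-20.0000  10.0000]·P = -55.0000
eq1−eq3 → [-20.0000  0.0000]·P = -80.0000
2×2 solve → P = (4.0000, 2.5000)

(4.0000, 2.5000)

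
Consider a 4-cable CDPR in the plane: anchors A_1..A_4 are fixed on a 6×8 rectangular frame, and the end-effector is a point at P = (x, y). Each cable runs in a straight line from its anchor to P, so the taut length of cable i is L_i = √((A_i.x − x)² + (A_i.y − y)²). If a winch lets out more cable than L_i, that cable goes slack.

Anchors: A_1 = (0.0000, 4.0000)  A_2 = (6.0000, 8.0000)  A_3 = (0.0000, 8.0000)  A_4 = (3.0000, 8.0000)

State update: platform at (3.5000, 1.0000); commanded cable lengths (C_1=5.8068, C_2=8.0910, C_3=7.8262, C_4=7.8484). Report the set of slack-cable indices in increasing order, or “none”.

i=1: geometric 4.6098 vs commanded 5.8068 ⇒ slack
i=2: geometric 7.4330 vs commanded 8.0910 ⇒ slack
i=3: geometric 7.8262 vs commanded 7.8262 ⇒ taut
i=4: geometric 7.0178 vs commanded 7.8484 ⇒ slack

1, 2, 4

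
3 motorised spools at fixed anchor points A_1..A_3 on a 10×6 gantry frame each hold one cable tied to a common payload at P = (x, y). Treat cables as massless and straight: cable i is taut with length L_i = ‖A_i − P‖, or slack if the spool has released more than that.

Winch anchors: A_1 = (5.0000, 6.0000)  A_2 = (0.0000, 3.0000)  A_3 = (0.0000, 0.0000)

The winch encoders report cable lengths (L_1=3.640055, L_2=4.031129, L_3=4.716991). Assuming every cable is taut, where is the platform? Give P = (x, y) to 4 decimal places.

(4.0000, 2.5000)

circle eqns → linear via eq_j − eq_1; set c_j = A_j·A_j − L_j²
c_1 = 25.0000+36.0000−13.2500 = 47.7500
10.0000·x + 6.0000·y = c_1−c_2 = 55.0000
10.0000·x + 12.0000·y = c_1−c_3 = 70.0000
solve first two rows → x=4.0000, y=2.5000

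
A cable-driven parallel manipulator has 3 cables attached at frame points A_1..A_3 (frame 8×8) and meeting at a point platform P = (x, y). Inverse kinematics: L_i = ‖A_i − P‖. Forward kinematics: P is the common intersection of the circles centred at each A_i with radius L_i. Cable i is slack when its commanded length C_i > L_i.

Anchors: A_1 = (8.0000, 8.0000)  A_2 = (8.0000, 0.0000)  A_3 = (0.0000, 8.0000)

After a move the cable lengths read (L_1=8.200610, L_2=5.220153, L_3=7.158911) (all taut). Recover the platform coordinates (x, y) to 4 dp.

expand ‖A_i−P‖²=L_i² and subtract eq 1 (q_i ≔ ‖A_i‖²−L_i²)
q_1 = 64.0000+64.0000−67.2500 = 60.7500
eq1−eq2 → [0.0000  16.0000]·P = 24.0000
eq1−eq3 → [16.0000  0.0000]·P = 48.0000
2×2 solve → P = (3.0000, 1.5000)

(3.0000, 1.5000)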